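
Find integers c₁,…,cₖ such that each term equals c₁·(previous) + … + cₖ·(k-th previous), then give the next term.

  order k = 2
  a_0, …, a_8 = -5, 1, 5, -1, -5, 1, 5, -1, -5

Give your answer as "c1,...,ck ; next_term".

0,-1 ; 1

  a_2 = 0·1 + -1·-5 = 5
  a_3 = 0·5 + -1·1 = -1
  a_4 = 0·-1 + -1·5 = -5
  a_5 = 0·-5 + -1·-1 = 1
  a_6 = 0·1 + -1·-5 = 5
  a_7 = 0·5 + -1·1 = -1
  a_8 = 0·-1 + -1·5 = -5
  a_9 = 0·-5 + -1·-1 = 1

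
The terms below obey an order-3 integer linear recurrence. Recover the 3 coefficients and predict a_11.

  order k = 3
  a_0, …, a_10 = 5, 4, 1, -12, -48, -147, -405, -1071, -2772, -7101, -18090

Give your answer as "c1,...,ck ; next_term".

3,0,-3 ; -45954

  a_3 = 3·1 + 0·4 + -3·5 = -12
  a_4 = 3·-12 + 0·1 + -3·4 = -48
  a_5 = 3·-48 + 0·-12 + -3·1 = -147
  a_6 = 3·-147 + 0·-48 + -3·-12 = -405
  a_7 = 3·-405 + 0·-147 + -3·-48 = -1071
  a_8 = 3·-1071 + 0·-405 + -3·-147 = -2772
  a_9 = 3·-2772 + 0·-1071 + -3·-405 = -7101
  a_10 = 3·-7101 + 0·-2772 + -3·-1071 = -18090
  a_11 = 3·-18090 + 0·-7101 + -3·-2772 = -45954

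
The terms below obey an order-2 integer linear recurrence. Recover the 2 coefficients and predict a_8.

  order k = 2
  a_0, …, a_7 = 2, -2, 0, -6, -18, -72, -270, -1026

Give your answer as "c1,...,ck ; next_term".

3,3 ; -3888

  a_2 = 3·-2 + 3·2 = 0
  a_3 = 3·0 + 3·-2 = -6
  a_4 = 3·-6 + 3·0 = -18
  a_5 = 3·-18 + 3·-6 = -72
  a_6 = 3·-72 + 3·-18 = -270
  a_7 = 3·-270 + 3·-72 = -1026
  a_8 = 3·-1026 + 3·-270 = -3888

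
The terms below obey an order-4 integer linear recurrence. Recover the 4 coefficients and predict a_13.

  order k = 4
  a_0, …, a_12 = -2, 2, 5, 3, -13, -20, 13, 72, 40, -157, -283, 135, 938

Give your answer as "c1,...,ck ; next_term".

1,-2,-1,2 ; 637

  a_4 = 1·3 + -2·5 + -1·2 + 2·-2 = -13
  a_5 = 1·-13 + -2·3 + -1·5 + 2·2 = -20
  a_6 = 1·-20 + -2·-13 + -1·3 + 2·5 = 13
  a_7 = 1·13 + -2·-20 + -1·-13 + 2·3 = 72
  a_8 = 1·72 + -2·13 + -1·-20 + 2·-13 = 40
  a_9 = 1·40 + -2·72 + -1·13 + 2·-20 = -157
  a_10 = 1·-157 + -2·40 + -1·72 + 2·13 = -283
  a_11 = 1·-283 + -2·-157 + -1·40 + 2·72 = 135
  a_12 = 1·135 + -2·-283 + -1·-157 + 2·40 = 938
  a_13 = 1·938 + -2·135 + -1·-283 + 2·-157 = 637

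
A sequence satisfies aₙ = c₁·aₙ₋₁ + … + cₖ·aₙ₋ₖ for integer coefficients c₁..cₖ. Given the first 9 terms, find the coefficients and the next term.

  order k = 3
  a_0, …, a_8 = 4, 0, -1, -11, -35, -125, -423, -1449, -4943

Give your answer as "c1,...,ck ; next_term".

3,2,-2 ; -16881

  a_3 = 3·-1 + 2·0 + -2·4 = -11
  a_4 = 3·-11 + 2·-1 + -2·0 = -35
  a_5 = 3·-35 + 2·-11 + -2·-1 = -125
  a_6 = 3·-125 + 2·-35 + -2·-11 = -423
  a_7 = 3·-423 + 2·-125 + -2·-35 = -1449
  a_8 = 3·-1449 + 2·-423 + -2·-125 = -4943
  a_9 = 3·-4943 + 2·-1449 + -2·-423 = -16881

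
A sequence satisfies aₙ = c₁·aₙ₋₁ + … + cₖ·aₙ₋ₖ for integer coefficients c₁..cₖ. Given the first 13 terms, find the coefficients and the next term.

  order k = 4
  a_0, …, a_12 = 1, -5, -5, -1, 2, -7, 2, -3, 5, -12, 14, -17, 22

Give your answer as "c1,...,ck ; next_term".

-1,0,0,1 ; -34

  a_4 = -1·-1 + 0·-5 + 0·-5 + 1·1 = 2
  a_5 = -1·2 + 0·-1 + 0·-5 + 1·-5 = -7
  a_6 = -1·-7 + 0·2 + 0·-1 + 1·-5 = 2
  a_7 = -1·2 + 0·-7 + 0·2 + 1·-1 = -3
  a_8 = -1·-3 + 0·2 + 0·-7 + 1·2 = 5
  a_9 = -1·5 + 0·-3 + 0·2 + 1·-7 = -12
  a_10 = -1·-12 + 0·5 + 0·-3 + 1·2 = 14
  a_11 = -1·14 + 0·-12 + 0·5 + 1·-3 = -17
  a_12 = -1·-17 + 0·14 + 0·-12 + 1·5 = 22
  a_13 = -1·22 + 0·-17 + 0·14 + 1·-12 = -34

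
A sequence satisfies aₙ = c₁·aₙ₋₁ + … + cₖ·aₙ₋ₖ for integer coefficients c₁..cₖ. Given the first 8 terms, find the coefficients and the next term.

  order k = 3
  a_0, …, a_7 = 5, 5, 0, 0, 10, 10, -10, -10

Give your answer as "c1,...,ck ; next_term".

  a_3 = 1·0 + -2·5 + 2·5 = 0
  a_4 = 1·0 + -2·0 + 2·5 = 10
  a_5 = 1·10 + -2·0 + 2·0 = 10
  a_6 = 1·10 + -2·10 + 2·0 = -10
  a_7 = 1·-10 + -2·10 + 2·10 = -10
  a_8 = 1·-10 + -2·-10 + 2·10 = 30

1,-2,2 ; 30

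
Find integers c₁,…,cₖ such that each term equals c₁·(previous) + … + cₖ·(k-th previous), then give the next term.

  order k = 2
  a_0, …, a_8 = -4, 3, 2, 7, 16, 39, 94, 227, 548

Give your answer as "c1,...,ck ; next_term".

2,1 ; 1323

  a_2 = 2·3 + 1·-4 = 2
  a_3 = 2·2 + 1·3 = 7
  a_4 = 2·7 + 1·2 = 16
  a_5 = 2·16 + 1·7 = 39
  a_6 = 2·39 + 1·16 = 94
  a_7 = 2·94 + 1·39 = 227
  a_8 = 2·227 + 1·94 = 548
  a_9 = 2·548 + 1·227 = 1323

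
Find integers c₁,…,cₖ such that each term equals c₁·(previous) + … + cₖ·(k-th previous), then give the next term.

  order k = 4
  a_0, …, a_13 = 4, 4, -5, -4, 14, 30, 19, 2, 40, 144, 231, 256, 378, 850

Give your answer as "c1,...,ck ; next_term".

  a_4 = 2·-4 + -2·-5 + 2·4 + 1·4 = 14
  a_5 = 2·14 + -2·-4 + 2·-5 + 1·4 = 30
  a_6 = 2·30 + -2·14 + 2·-4 + 1·-5 = 19
  a_7 = 2·19 + -2·30 + 2·14 + 1·-4 = 2
  a_8 = 2·2 + -2·19 + 2·30 + 1·14 = 40
  a_9 = 2·40 + -2·2 + 2·19 + 1·30 = 144
  a_10 = 2·144 + -2·40 + 2·2 + 1·19 = 231
  a_11 = 2·231 + -2·144 + 2·40 + 1·2 = 256
  a_12 = 2·256 + -2·231 + 2·144 + 1·40 = 378
  a_13 = 2·378 + -2·256 + 2·231 + 1·144 = 850
  a_14 = 2·850 + -2·378 + 2·256 + 1·231 = 1687

2,-2,2,1 ; 1687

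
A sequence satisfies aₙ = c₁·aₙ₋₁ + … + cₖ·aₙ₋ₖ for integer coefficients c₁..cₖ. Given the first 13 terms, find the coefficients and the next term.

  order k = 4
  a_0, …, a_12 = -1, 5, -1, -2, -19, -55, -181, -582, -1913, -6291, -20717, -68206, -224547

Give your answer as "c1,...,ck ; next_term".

4,-2,-2,3 ; -739215

  a_4 = 4·-2 + -2·-1 + -2·5 + 3·-1 = -19
  a_5 = 4·-19 + -2·-2 + -2·-1 + 3·5 = -55
  a_6 = 4·-55 + -2·-19 + -2·-2 + 3·-1 = -181
  a_7 = 4·-181 + -2·-55 + -2·-19 + 3·-2 = -582
  a_8 = 4·-582 + -2·-181 + -2·-55 + 3·-19 = -1913
  a_9 = 4·-1913 + -2·-582 + -2·-181 + 3·-55 = -6291
  a_10 = 4·-6291 + -2·-1913 + -2·-582 + 3·-181 = -20717
  a_11 = 4·-20717 + -2·-6291 + -2·-1913 + 3·-582 = -68206
  a_12 = 4·-68206 + -2·-20717 + -2·-6291 + 3·-1913 = -224547
  a_13 = 4·-224547 + -2·-68206 + -2·-20717 + 3·-6291 = -739215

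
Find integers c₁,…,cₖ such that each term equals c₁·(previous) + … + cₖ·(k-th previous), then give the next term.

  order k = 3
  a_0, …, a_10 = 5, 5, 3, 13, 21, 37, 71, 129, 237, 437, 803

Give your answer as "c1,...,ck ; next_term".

  a_3 = 1·3 + 1·5 + 1·5 = 13
  a_4 = 1·13 + 1·3 + 1·5 = 21
  a_5 = 1·21 + 1·13 + 1·3 = 37
  a_6 = 1·37 + 1·21 + 1·13 = 71
  a_7 = 1·71 + 1·37 + 1·21 = 129
  a_8 = 1·129 + 1·71 + 1·37 = 237
  a_9 = 1·237 + 1·129 + 1·71 = 437
  a_10 = 1·437 + 1·237 + 1·129 = 803
  a_11 = 1·803 + 1·437 + 1·237 = 1477

1,1,1 ; 1477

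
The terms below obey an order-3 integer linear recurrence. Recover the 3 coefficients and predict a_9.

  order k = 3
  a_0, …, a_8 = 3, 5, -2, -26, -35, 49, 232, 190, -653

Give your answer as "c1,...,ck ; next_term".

1,-3,-3 ; -1919

  a_3 = 1·-2 + -3·5 + -3·3 = -26
  a_4 = 1·-26 + -3·-2 + -3·5 = -35
  a_5 = 1·-35 + -3·-26 + -3·-2 = 49
  a_6 = 1·49 + -3·-35 + -3·-26 = 232
  a_7 = 1·232 + -3·49 + -3·-35 = 190
  a_8 = 1·190 + -3·232 + -3·49 = -653
  a_9 = 1·-653 + -3·190 + -3·232 = -1919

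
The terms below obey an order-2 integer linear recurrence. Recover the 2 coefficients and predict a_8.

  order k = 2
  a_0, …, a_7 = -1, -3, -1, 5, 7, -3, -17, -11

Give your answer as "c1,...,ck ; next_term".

1,-2 ; 23

  a_2 = 1·-3 + -2·-1 = -1
  a_3 = 1·-1 + -2·-3 = 5
  a_4 = 1·5 + -2·-1 = 7
  a_5 = 1·7 + -2·5 = -3
  a_6 = 1·-3 + -2·7 = -17
  a_7 = 1·-17 + -2·-3 = -11
  a_8 = 1·-11 + -2·-17 = 23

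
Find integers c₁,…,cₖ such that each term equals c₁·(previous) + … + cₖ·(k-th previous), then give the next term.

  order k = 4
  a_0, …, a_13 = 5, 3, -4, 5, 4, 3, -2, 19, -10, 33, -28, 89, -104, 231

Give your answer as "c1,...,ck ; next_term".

  a_4 = -1·5 + 1·-4 + 1·3 + 2·5 = 4
  a_5 = -1·4 + 1·5 + 1·-4 + 2·3 = 3
  a_6 = -1·3 + 1·4 + 1·5 + 2·-4 = -2
  a_7 = -1·-2 + 1·3 + 1·4 + 2·5 = 19
  a_8 = -1·19 + 1·-2 + 1·3 + 2·4 = -10
  a_9 = -1·-10 + 1·19 + 1·-2 + 2·3 = 33
  a_10 = -1·33 + 1·-10 + 1·19 + 2·-2 = -28
  a_11 = -1·-28 + 1·33 + 1·-10 + 2·19 = 89
  a_12 = -1·89 + 1·-28 + 1·33 + 2·-10 = -104
  a_13 = -1·-104 + 1·89 + 1·-28 + 2·33 = 231
  a_14 = -1·231 + 1·-104 + 1·89 + 2·-28 = -302

-1,1,1,2 ; -302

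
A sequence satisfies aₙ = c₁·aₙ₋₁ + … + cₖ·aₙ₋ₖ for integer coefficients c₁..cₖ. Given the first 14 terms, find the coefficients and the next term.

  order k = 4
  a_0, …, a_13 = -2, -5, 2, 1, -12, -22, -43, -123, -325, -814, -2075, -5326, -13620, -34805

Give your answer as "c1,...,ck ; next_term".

  a_4 = 3·1 + -2·2 + 3·-5 + -2·-2 = -12
  a_5 = 3·-12 + -2·1 + 3·2 + -2·-5 = -22
  a_6 = 3·-22 + -2·-12 + 3·1 + -2·2 = -43
  a_7 = 3·-43 + -2·-22 + 3·-12 + -2·1 = -123
  a_8 = 3·-123 + -2·-43 + 3·-22 + -2·-12 = -325
  a_9 = 3·-325 + -2·-123 + 3·-43 + -2·-22 = -814
  a_10 = 3·-814 + -2·-325 + 3·-123 + -2·-43 = -2075
  a_11 = 3·-2075 + -2·-814 + 3·-325 + -2·-123 = -5326
  a_12 = 3·-5326 + -2·-2075 + 3·-814 + -2·-325 = -13620
  a_13 = 3·-13620 + -2·-5326 + 3·-2075 + -2·-814 = -34805
  a_14 = 3·-34805 + -2·-13620 + 3·-5326 + -2·-2075 = -89003

3,-2,3,-2 ; -89003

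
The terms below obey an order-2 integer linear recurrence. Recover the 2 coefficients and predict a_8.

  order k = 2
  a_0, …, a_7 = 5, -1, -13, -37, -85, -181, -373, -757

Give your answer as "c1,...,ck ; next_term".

3,-2 ; -1525

  a_2 = 3·-1 + -2·5 = -13
  a_3 = 3·-13 + -2·-1 = -37
  a_4 = 3·-37 + -2·-13 = -85
  a_5 = 3·-85 + -2·-37 = -181
  a_6 = 3·-181 + -2·-85 = -373
  a_7 = 3·-373 + -2·-181 = -757
  a_8 = 3·-757 + -2·-373 = -1525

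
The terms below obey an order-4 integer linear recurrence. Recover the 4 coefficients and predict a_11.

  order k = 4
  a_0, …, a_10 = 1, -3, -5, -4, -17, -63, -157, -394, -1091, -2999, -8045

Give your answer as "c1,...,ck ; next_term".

2,0,4,3 ; -21636

  a_4 = 2·-4 + 0·-5 + 4·-3 + 3·1 = -17
  a_5 = 2·-17 + 0·-4 + 4·-5 + 3·-3 = -63
  a_6 = 2·-63 + 0·-17 + 4·-4 + 3·-5 = -157
  a_7 = 2·-157 + 0·-63 + 4·-17 + 3·-4 = -394
  a_8 = 2·-394 + 0·-157 + 4·-63 + 3·-17 = -1091
  a_9 = 2·-1091 + 0·-394 + 4·-157 + 3·-63 = -2999
  a_10 = 2·-2999 + 0·-1091 + 4·-394 + 3·-157 = -8045
  a_11 = 2·-8045 + 0·-2999 + 4·-1091 + 3·-394 = -21636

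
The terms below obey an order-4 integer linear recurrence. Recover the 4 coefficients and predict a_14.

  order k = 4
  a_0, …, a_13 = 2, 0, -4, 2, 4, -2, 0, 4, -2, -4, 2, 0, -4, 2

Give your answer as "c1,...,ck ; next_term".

1,-1,1,-1 ; 4

  a_4 = 1·2 + -1·-4 + 1·0 + -1·2 = 4
  a_5 = 1·4 + -1·2 + 1·-4 + -1·0 = -2
  a_6 = 1·-2 + -1·4 + 1·2 + -1·-4 = 0
  a_7 = 1·0 + -1·-2 + 1·4 + -1·2 = 4
  a_8 = 1·4 + -1·0 + 1·-2 + -1·4 = -2
  a_9 = 1·-2 + -1·4 + 1·0 + -1·-2 = -4
  a_10 = 1·-4 + -1·-2 + 1·4 + -1·0 = 2
  a_11 = 1·2 + -1·-4 + 1·-2 + -1·4 = 0
  a_12 = 1·0 + -1·2 + 1·-4 + -1·-2 = -4
  a_13 = 1·-4 + -1·0 + 1·2 + -1·-4 = 2
  a_14 = 1·2 + -1·-4 + 1·0 + -1·2 = 4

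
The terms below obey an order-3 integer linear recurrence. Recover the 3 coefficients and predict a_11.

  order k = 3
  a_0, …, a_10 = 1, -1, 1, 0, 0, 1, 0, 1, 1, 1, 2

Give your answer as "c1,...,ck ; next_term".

0,1,1 ; 2

  a_3 = 0·1 + 1·-1 + 1·1 = 0
  a_4 = 0·0 + 1·1 + 1·-1 = 0
  a_5 = 0·0 + 1·0 + 1·1 = 1
  a_6 = 0·1 + 1·0 + 1·0 = 0
  a_7 = 0·0 + 1·1 + 1·0 = 1
  a_8 = 0·1 + 1·0 + 1·1 = 1
  a_9 = 0·1 + 1·1 + 1·0 = 1
  a_10 = 0·1 + 1·1 + 1·1 = 2
  a_11 = 0·2 + 1·1 + 1·1 = 2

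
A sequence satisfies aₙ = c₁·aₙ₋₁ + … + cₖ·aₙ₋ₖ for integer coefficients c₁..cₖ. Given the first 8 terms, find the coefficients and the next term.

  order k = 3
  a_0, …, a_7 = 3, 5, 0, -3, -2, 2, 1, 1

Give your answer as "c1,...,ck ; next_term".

-1,0,-1 ; -3

  a_3 = -1·0 + 0·5 + -1·3 = -3
  a_4 = -1·-3 + 0·0 + -1·5 = -2
  a_5 = -1·-2 + 0·-3 + -1·0 = 2
  a_6 = -1·2 + 0·-2 + -1·-3 = 1
  a_7 = -1·1 + 0·2 + -1·-2 = 1
  a_8 = -1·1 + 0·1 + -1·2 = -3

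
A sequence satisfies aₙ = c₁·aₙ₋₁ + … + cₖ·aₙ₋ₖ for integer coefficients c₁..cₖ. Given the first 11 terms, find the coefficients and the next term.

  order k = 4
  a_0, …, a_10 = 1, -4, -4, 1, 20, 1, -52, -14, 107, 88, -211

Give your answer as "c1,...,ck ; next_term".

-1,-3,-3,-3 ; -332

  a_4 = -1·1 + -3·-4 + -3·-4 + -3·1 = 20
  a_5 = -1·20 + -3·1 + -3·-4 + -3·-4 = 1
  a_6 = -1·1 + -3·20 + -3·1 + -3·-4 = -52
  a_7 = -1·-52 + -3·1 + -3·20 + -3·1 = -14
  a_8 = -1·-14 + -3·-52 + -3·1 + -3·20 = 107
  a_9 = -1·107 + -3·-14 + -3·-52 + -3·1 = 88
  a_10 = -1·88 + -3·107 + -3·-14 + -3·-52 = -211
  a_11 = -1·-211 + -3·88 + -3·107 + -3·-14 = -332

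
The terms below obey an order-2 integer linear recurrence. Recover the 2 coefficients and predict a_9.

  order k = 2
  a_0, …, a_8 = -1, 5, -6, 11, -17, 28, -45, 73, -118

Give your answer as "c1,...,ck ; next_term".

-1,1 ; 191

  a_2 = -1·5 + 1·-1 = -6
  a_3 = -1·-6 + 1·5 = 11
  a_4 = -1·11 + 1·-6 = -17
  a_5 = -1·-17 + 1·11 = 28
  a_6 = -1·28 + 1·-17 = -45
  a_7 = -1·-45 + 1·28 = 73
  a_8 = -1·73 + 1·-45 = -118
  a_9 = -1·-118 + 1·73 = 191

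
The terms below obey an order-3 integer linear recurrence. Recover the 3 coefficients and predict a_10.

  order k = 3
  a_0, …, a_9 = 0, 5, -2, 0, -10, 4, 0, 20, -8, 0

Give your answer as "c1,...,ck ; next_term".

  a_3 = 0·-2 + 0·5 + -2·0 = 0
  a_4 = 0·0 + 0·-2 + -2·5 = -10
  a_5 = 0·-10 + 0·0 + -2·-2 = 4
  a_6 = 0·4 + 0·-10 + -2·0 = 0
  a_7 = 0·0 + 0·4 + -2·-10 = 20
  a_8 = 0·20 + 0·0 + -2·4 = -8
  a_9 = 0·-8 + 0·20 + -2·0 = 0
  a_10 = 0·0 + 0·-8 + -2·20 = -40

0,0,-2 ; -40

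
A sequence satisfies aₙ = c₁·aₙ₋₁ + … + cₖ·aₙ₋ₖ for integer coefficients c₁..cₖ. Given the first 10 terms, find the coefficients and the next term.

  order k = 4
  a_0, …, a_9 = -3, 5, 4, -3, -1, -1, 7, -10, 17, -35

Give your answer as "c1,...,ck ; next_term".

-1,1,-1,1 ; 69

  a_4 = -1·-3 + 1·4 + -1·5 + 1·-3 = -1
  a_5 = -1·-1 + 1·-3 + -1·4 + 1·5 = -1
  a_6 = -1·-1 + 1·-1 + -1·-3 + 1·4 = 7
  a_7 = -1·7 + 1·-1 + -1·-1 + 1·-3 = -10
  a_8 = -1·-10 + 1·7 + -1·-1 + 1·-1 = 17
  a_9 = -1·17 + 1·-10 + -1·7 + 1·-1 = -35
  a_10 = -1·-35 + 1·17 + -1·-10 + 1·7 = 69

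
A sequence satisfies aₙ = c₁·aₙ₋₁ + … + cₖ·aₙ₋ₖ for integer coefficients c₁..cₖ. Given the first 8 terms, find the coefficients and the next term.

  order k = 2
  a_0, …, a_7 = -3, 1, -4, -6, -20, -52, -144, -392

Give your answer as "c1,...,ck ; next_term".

  a_2 = 2·1 + 2·-3 = -4
  a_3 = 2·-4 + 2·1 = -6
  a_4 = 2·-6 + 2·-4 = -20
  a_5 = 2·-20 + 2·-6 = -52
  a_6 = 2·-52 + 2·-20 = -144
  a_7 = 2·-144 + 2·-52 = -392
  a_8 = 2·-392 + 2·-144 = -1072

2,2 ; -1072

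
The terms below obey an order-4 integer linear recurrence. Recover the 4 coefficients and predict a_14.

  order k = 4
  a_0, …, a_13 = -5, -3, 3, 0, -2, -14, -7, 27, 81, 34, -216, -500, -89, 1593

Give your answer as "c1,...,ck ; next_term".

  a_4 = 1·0 + -2·3 + -3·-3 + 1·-5 = -2
  a_5 = 1·-2 + -2·0 + -3·3 + 1·-3 = -14
  a_6 = 1·-14 + -2·-2 + -3·0 + 1·3 = -7
  a_7 = 1·-7 + -2·-14 + -3·-2 + 1·0 = 27
  a_8 = 1·27 + -2·-7 + -3·-14 + 1·-2 = 81
  a_9 = 1·81 + -2·27 + -3·-7 + 1·-14 = 34
  a_10 = 1·34 + -2·81 + -3·27 + 1·-7 = -216
  a_11 = 1·-216 + -2·34 + -3·81 + 1·27 = -500
  a_12 = 1·-500 + -2·-216 + -3·34 + 1·81 = -89
  a_13 = 1·-89 + -2·-500 + -3·-216 + 1·34 = 1593
  a_14 = 1·1593 + -2·-89 + -3·-500 + 1·-216 = 3055

1,-2,-3,1 ; 3055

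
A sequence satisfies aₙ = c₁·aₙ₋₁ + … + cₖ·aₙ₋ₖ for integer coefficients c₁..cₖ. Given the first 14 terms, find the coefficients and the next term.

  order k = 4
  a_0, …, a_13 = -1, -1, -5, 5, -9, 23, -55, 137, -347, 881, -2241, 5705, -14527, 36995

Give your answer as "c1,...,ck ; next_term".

-3,-1,0,-1 ; -94217

  a_4 = -3·5 + -1·-5 + 0·-1 + -1·-1 = -9
  a_5 = -3·-9 + -1·5 + 0·-5 + -1·-1 = 23
  a_6 = -3·23 + -1·-9 + 0·5 + -1·-5 = -55
  a_7 = -3·-55 + -1·23 + 0·-9 + -1·5 = 137
  a_8 = -3·137 + -1·-55 + 0·23 + -1·-9 = -347
  a_9 = -3·-347 + -1·137 + 0·-55 + -1·23 = 881
  a_10 = -3·881 + -1·-347 + 0·137 + -1·-55 = -2241
  a_11 = -3·-2241 + -1·881 + 0·-347 + -1·137 = 5705
  a_12 = -3·5705 + -1·-2241 + 0·881 + -1·-347 = -14527
  a_13 = -3·-14527 + -1·5705 + 0·-2241 + -1·881 = 36995
  a_14 = -3·36995 + -1·-14527 + 0·5705 + -1·-2241 = -94217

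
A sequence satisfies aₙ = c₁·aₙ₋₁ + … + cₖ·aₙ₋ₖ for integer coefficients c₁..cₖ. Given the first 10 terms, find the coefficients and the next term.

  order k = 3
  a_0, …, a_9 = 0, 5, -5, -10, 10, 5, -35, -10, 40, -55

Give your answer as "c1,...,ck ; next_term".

1,-1,3 ; -125

  a_3 = 1·-5 + -1·5 + 3·0 = -10
  a_4 = 1·-10 + -1·-5 + 3·5 = 10
  a_5 = 1·10 + -1·-10 + 3·-5 = 5
  a_6 = 1·5 + -1·10 + 3·-10 = -35
  a_7 = 1·-35 + -1·5 + 3·10 = -10
  a_8 = 1·-10 + -1·-35 + 3·5 = 40
  a_9 = 1·40 + -1·-10 + 3·-35 = -55
  a_10 = 1·-55 + -1·40 + 3·-10 = -125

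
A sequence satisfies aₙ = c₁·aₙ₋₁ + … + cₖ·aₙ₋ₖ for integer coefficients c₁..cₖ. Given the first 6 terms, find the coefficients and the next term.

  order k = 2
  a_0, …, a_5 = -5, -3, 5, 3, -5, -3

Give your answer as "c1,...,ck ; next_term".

  a_2 = 0·-3 + -1·-5 = 5
  a_3 = 0·5 + -1·-3 = 3
  a_4 = 0·3 + -1·5 = -5
  a_5 = 0·-5 + -1·3 = -3
  a_6 = 0·-3 + -1·-5 = 5

0,-1 ; 5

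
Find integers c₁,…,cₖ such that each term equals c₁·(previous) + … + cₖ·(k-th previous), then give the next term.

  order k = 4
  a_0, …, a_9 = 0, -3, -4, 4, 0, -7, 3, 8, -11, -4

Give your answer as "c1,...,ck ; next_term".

-1,-1,0,1 ; 18

  a_4 = -1·4 + -1·-4 + 0·-3 + 1·0 = 0
  a_5 = -1·0 + -1·4 + 0·-4 + 1·-3 = -7
  a_6 = -1·-7 + -1·0 + 0·4 + 1·-4 = 3
  a_7 = -1·3 + -1·-7 + 0·0 + 1·4 = 8
  a_8 = -1·8 + -1·3 + 0·-7 + 1·0 = -11
  a_9 = -1·-11 + -1·8 + 0·3 + 1·-7 = -4
  a_10 = -1·-4 + -1·-11 + 0·8 + 1·3 = 18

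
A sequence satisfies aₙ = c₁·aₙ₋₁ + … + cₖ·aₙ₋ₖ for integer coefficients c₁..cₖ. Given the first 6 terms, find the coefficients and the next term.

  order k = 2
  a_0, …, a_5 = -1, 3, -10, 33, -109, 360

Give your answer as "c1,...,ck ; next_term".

-3,1 ; -1189

  a_2 = -3·3 + 1·-1 = -10
  a_3 = -3·-10 + 1·3 = 33
  a_4 = -3·33 + 1·-10 = -109
  a_5 = -3·-109 + 1·33 = 360
  a_6 = -3·360 + 1·-109 = -1189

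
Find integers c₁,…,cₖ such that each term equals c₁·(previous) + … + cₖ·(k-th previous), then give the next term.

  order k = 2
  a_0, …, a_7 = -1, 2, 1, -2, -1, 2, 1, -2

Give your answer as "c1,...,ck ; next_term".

0,-1 ; -1

  a_2 = 0·2 + -1·-1 = 1
  a_3 = 0·1 + -1·2 = -2
  a_4 = 0·-2 + -1·1 = -1
  a_5 = 0·-1 + -1·-2 = 2
  a_6 = 0·2 + -1·-1 = 1
  a_7 = 0·1 + -1·2 = -2
  a_8 = 0·-2 + -1·1 = -1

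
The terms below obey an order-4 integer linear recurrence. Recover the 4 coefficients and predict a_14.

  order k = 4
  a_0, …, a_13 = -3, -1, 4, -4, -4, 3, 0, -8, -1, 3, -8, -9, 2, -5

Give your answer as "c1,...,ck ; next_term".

  a_4 = 0·-4 + 0·4 + 1·-1 + 1·-3 = -4
  a_5 = 0·-4 + 0·-4 + 1·4 + 1·-1 = 3
  a_6 = 0·3 + 0·-4 + 1·-4 + 1·4 = 0
  a_7 = 0·0 + 0·3 + 1·-4 + 1·-4 = -8
  a_8 = 0·-8 + 0·0 + 1·3 + 1·-4 = -1
  a_9 = 0·-1 + 0·-8 + 1·0 + 1·3 = 3
  a_10 = 0·3 + 0·-1 + 1·-8 + 1·0 = -8
  a_11 = 0·-8 + 0·3 + 1·-1 + 1·-8 = -9
  a_12 = 0·-9 + 0·-8 + 1·3 + 1·-1 = 2
  a_13 = 0·2 + 0·-9 + 1·-8 + 1·3 = -5
  a_14 = 0·-5 + 0·2 + 1·-9 + 1·-8 = -17

0,0,1,1 ; -17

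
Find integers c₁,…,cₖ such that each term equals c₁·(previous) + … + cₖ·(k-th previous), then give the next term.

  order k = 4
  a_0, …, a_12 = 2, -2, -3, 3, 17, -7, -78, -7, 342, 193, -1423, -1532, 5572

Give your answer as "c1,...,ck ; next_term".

1,-4,2,3 ; 9433

  a_4 = 1·3 + -4·-3 + 2·-2 + 3·2 = 17
  a_5 = 1·17 + -4·3 + 2·-3 + 3·-2 = -7
  a_6 = 1·-7 + -4·17 + 2·3 + 3·-3 = -78
  a_7 = 1·-78 + -4·-7 + 2·17 + 3·3 = -7
  a_8 = 1·-7 + -4·-78 + 2·-7 + 3·17 = 342
  a_9 = 1·342 + -4·-7 + 2·-78 + 3·-7 = 193
  a_10 = 1·193 + -4·342 + 2·-7 + 3·-78 = -1423
  a_11 = 1·-1423 + -4·193 + 2·342 + 3·-7 = -1532
  a_12 = 1·-1532 + -4·-1423 + 2·193 + 3·342 = 5572
  a_13 = 1·5572 + -4·-1532 + 2·-1423 + 3·193 = 9433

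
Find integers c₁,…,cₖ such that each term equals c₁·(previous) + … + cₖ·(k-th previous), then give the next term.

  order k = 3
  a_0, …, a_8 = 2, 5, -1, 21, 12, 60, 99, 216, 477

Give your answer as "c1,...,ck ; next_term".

  a_3 = 0·-1 + 3·5 + 3·2 = 21
  a_4 = 0·21 + 3·-1 + 3·5 = 12
  a_5 = 0·12 + 3·21 + 3·-1 = 60
  a_6 = 0·60 + 3·12 + 3·21 = 99
  a_7 = 0·99 + 3·60 + 3·12 = 216
  a_8 = 0·216 + 3·99 + 3·60 = 477
  a_9 = 0·477 + 3·216 + 3·99 = 945

0,3,3 ; 945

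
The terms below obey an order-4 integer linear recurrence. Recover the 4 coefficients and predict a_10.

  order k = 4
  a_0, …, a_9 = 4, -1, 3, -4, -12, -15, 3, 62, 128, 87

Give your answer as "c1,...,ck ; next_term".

1,-1,-3,-2 ; -233

  a_4 = 1·-4 + -1·3 + -3·-1 + -2·4 = -12
  a_5 = 1·-12 + -1·-4 + -3·3 + -2·-1 = -15
  a_6 = 1·-15 + -1·-12 + -3·-4 + -2·3 = 3
  a_7 = 1·3 + -1·-15 + -3·-12 + -2·-4 = 62
  a_8 = 1·62 + -1·3 + -3·-15 + -2·-12 = 128
  a_9 = 1·128 + -1·62 + -3·3 + -2·-15 = 87
  a_10 = 1·87 + -1·128 + -3·62 + -2·3 = -233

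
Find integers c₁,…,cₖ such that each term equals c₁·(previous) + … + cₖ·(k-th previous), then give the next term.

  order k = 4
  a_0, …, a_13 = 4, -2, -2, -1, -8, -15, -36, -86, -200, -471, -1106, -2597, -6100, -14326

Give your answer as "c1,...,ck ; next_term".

2,1,0,-1 ; -33646

  a_4 = 2·-1 + 1·-2 + 0·-2 + -1·4 = -8
  a_5 = 2·-8 + 1·-1 + 0·-2 + -1·-2 = -15
  a_6 = 2·-15 + 1·-8 + 0·-1 + -1·-2 = -36
  a_7 = 2·-36 + 1·-15 + 0·-8 + -1·-1 = -86
  a_8 = 2·-86 + 1·-36 + 0·-15 + -1·-8 = -200
  a_9 = 2·-200 + 1·-86 + 0·-36 + -1·-15 = -471
  a_10 = 2·-471 + 1·-200 + 0·-86 + -1·-36 = -1106
  a_11 = 2·-1106 + 1·-471 + 0·-200 + -1·-86 = -2597
  a_12 = 2·-2597 + 1·-1106 + 0·-471 + -1·-200 = -6100
  a_13 = 2·-6100 + 1·-2597 + 0·-1106 + -1·-471 = -14326
  a_14 = 2·-14326 + 1·-6100 + 0·-2597 + -1·-1106 = -33646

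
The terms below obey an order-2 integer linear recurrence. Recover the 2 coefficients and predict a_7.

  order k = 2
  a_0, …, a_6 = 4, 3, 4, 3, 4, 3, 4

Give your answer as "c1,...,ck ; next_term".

0,1 ; 3

  a_2 = 0·3 + 1·4 = 4
  a_3 = 0·4 + 1·3 = 3
  a_4 = 0·3 + 1·4 = 4
  a_5 = 0·4 + 1·3 = 3
  a_6 = 0·3 + 1·4 = 4
  a_7 = 0·4 + 1·3 = 3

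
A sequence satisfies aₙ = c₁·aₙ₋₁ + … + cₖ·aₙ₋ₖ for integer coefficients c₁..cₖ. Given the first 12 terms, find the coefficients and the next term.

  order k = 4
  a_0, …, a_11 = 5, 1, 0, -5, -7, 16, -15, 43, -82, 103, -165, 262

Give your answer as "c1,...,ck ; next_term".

-2,-1,-2,-3 ; -319

  a_4 = -2·-5 + -1·0 + -2·1 + -3·5 = -7
  a_5 = -2·-7 + -1·-5 + -2·0 + -3·1 = 16
  a_6 = -2·16 + -1·-7 + -2·-5 + -3·0 = -15
  a_7 = -2·-15 + -1·16 + -2·-7 + -3·-5 = 43
  a_8 = -2·43 + -1·-15 + -2·16 + -3·-7 = -82
  a_9 = -2·-82 + -1·43 + -2·-15 + -3·16 = 103
  a_10 = -2·103 + -1·-82 + -2·43 + -3·-15 = -165
  a_11 = -2·-165 + -1·103 + -2·-82 + -3·43 = 262
  a_12 = -2·262 + -1·-165 + -2·103 + -3·-82 = -319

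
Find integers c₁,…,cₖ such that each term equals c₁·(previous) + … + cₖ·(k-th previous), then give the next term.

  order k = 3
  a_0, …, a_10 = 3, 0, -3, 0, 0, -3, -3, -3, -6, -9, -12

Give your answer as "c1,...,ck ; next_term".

  a_3 = 1·-3 + 0·0 + 1·3 = 0
  a_4 = 1·0 + 0·-3 + 1·0 = 0
  a_5 = 1·0 + 0·0 + 1·-3 = -3
  a_6 = 1·-3 + 0·0 + 1·0 = -3
  a_7 = 1·-3 + 0·-3 + 1·0 = -3
  a_8 = 1·-3 + 0·-3 + 1·-3 = -6
  a_9 = 1·-6 + 0·-3 + 1·-3 = -9
  a_10 = 1·-9 + 0·-6 + 1·-3 = -12
  a_11 = 1·-12 + 0·-9 + 1·-6 = -18

1,0,1 ; -18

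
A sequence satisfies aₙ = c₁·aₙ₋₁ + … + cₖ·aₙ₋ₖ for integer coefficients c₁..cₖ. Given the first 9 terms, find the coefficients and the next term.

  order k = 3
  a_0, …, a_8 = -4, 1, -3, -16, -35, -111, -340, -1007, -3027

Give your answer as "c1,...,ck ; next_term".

2,2,3 ; -9088

  a_3 = 2·-3 + 2·1 + 3·-4 = -16
  a_4 = 2·-16 + 2·-3 + 3·1 = -35
  a_5 = 2·-35 + 2·-16 + 3·-3 = -111
  a_6 = 2·-111 + 2·-35 + 3·-16 = -340
  a_7 = 2·-340 + 2·-111 + 3·-35 = -1007
  a_8 = 2·-1007 + 2·-340 + 3·-111 = -3027
  a_9 = 2·-3027 + 2·-1007 + 3·-340 = -9088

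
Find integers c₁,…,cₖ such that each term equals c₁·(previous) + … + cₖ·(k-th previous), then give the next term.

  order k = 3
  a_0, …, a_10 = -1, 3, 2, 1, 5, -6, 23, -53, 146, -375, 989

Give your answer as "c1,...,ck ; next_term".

  a_3 = -2·2 + 2·3 + 1·-1 = 1
  a_4 = -2·1 + 2·2 + 1·3 = 5
  a_5 = -2·5 + 2·1 + 1·2 = -6
  a_6 = -2·-6 + 2·5 + 1·1 = 23
  a_7 = -2·23 + 2·-6 + 1·5 = -53
  a_8 = -2·-53 + 2·23 + 1·-6 = 146
  a_9 = -2·146 + 2·-53 + 1·23 = -375
  a_10 = -2·-375 + 2·146 + 1·-53 = 989
  a_11 = -2·989 + 2·-375 + 1·146 = -2582

-2,2,1 ; -2582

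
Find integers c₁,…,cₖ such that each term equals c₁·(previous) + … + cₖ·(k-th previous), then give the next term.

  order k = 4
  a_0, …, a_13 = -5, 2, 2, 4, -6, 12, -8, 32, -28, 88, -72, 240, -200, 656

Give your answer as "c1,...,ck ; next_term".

  a_4 = 0·4 + 2·2 + 0·2 + 2·-5 = -6
  a_5 = 0·-6 + 2·4 + 0·2 + 2·2 = 12
  a_6 = 0·12 + 2·-6 + 0·4 + 2·2 = -8
  a_7 = 0·-8 + 2·12 + 0·-6 + 2·4 = 32
  a_8 = 0·32 + 2·-8 + 0·12 + 2·-6 = -28
  a_9 = 0·-28 + 2·32 + 0·-8 + 2·12 = 88
  a_10 = 0·88 + 2·-28 + 0·32 + 2·-8 = -72
  a_11 = 0·-72 + 2·88 + 0·-28 + 2·32 = 240
  a_12 = 0·240 + 2·-72 + 0·88 + 2·-28 = -200
  a_13 = 0·-200 + 2·240 + 0·-72 + 2·88 = 656
  a_14 = 0·656 + 2·-200 + 0·240 + 2·-72 = -544

0,2,0,2 ; -544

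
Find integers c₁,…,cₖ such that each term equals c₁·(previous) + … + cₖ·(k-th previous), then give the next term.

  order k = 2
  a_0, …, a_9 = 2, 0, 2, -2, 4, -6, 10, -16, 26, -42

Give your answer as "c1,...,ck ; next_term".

-1,1 ; 68

  a_2 = -1·0 + 1·2 = 2
  a_3 = -1·2 + 1·0 = -2
  a_4 = -1·-2 + 1·2 = 4
  a_5 = -1·4 + 1·-2 = -6
  a_6 = -1·-6 + 1·4 = 10
  a_7 = -1·10 + 1·-6 = -16
  a_8 = -1·-16 + 1·10 = 26
  a_9 = -1·26 + 1·-16 = -42
  a_10 = -1·-42 + 1·26 = 68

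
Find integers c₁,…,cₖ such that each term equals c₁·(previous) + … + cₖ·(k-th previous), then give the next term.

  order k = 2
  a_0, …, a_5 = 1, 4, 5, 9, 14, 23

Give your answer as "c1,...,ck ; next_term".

1,1 ; 37

  a_2 = 1·4 + 1·1 = 5
  a_3 = 1·5 + 1·4 = 9
  a_4 = 1·9 + 1·5 = 14
  a_5 = 1·14 + 1·9 = 23
  a_6 = 1·23 + 1·14 = 37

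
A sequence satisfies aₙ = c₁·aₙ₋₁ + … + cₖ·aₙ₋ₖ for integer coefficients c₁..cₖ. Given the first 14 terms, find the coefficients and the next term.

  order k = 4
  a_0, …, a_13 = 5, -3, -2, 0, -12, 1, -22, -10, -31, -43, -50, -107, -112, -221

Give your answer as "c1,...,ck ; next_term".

0,2,1,-1 ; -281

  a_4 = 0·0 + 2·-2 + 1·-3 + -1·5 = -12
  a_5 = 0·-12 + 2·0 + 1·-2 + -1·-3 = 1
  a_6 = 0·1 + 2·-12 + 1·0 + -1·-2 = -22
  a_7 = 0·-22 + 2·1 + 1·-12 + -1·0 = -10
  a_8 = 0·-10 + 2·-22 + 1·1 + -1·-12 = -31
  a_9 = 0·-31 + 2·-10 + 1·-22 + -1·1 = -43
  a_10 = 0·-43 + 2·-31 + 1·-10 + -1·-22 = -50
  a_11 = 0·-50 + 2·-43 + 1·-31 + -1·-10 = -107
  a_12 = 0·-107 + 2·-50 + 1·-43 + -1·-31 = -112
  a_13 = 0·-112 + 2·-107 + 1·-50 + -1·-43 = -221
  a_14 = 0·-221 + 2·-112 + 1·-107 + -1·-50 = -281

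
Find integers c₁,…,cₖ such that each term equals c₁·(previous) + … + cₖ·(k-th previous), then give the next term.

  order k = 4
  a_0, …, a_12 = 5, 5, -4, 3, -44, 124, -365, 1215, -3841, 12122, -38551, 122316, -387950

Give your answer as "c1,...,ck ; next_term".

  a_4 = -3·3 + 0·-4 + -3·5 + -4·5 = -44
  a_5 = -3·-44 + 0·3 + -3·-4 + -4·5 = 124
  a_6 = -3·124 + 0·-44 + -3·3 + -4·-4 = -365
  a_7 = -3·-365 + 0·124 + -3·-44 + -4·3 = 1215
  a_8 = -3·1215 + 0·-365 + -3·124 + -4·-44 = -3841
  a_9 = -3·-3841 + 0·1215 + -3·-365 + -4·124 = 12122
  a_10 = -3·12122 + 0·-3841 + -3·1215 + -4·-365 = -38551
  a_11 = -3·-38551 + 0·12122 + -3·-3841 + -4·1215 = 122316
  a_12 = -3·122316 + 0·-38551 + -3·12122 + -4·-3841 = -387950
  a_13 = -3·-387950 + 0·122316 + -3·-38551 + -4·12122 = 1231015

-3,0,-3,-4 ; 1231015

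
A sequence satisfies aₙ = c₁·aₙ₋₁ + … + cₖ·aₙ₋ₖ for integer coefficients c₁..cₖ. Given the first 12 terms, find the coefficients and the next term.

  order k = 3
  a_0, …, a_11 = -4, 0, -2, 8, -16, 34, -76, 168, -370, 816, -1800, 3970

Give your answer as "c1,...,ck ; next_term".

  a_3 = -2·-2 + 0·0 + -1·-4 = 8
  a_4 = -2·8 + 0·-2 + -1·0 = -16
  a_5 = -2·-16 + 0·8 + -1·-2 = 34
  a_6 = -2·34 + 0·-16 + -1·8 = -76
  a_7 = -2·-76 + 0·34 + -1·-16 = 168
  a_8 = -2·168 + 0·-76 + -1·34 = -370
  a_9 = -2·-370 + 0·168 + -1·-76 = 816
  a_10 = -2·816 + 0·-370 + -1·168 = -1800
  a_11 = -2·-1800 + 0·816 + -1·-370 = 3970
  a_12 = -2·3970 + 0·-1800 + -1·816 = -8756

-2,0,-1 ; -8756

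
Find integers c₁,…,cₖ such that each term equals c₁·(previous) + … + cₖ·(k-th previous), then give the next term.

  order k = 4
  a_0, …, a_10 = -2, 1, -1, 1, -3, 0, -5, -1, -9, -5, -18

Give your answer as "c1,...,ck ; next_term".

1,1,-1,1 ; -15

  a_4 = 1·1 + 1·-1 + -1·1 + 1·-2 = -3
  a_5 = 1·-3 + 1·1 + -1·-1 + 1·1 = 0
  a_6 = 1·0 + 1·-3 + -1·1 + 1·-1 = -5
  a_7 = 1·-5 + 1·0 + -1·-3 + 1·1 = -1
  a_8 = 1·-1 + 1·-5 + -1·0 + 1·-3 = -9
  a_9 = 1·-9 + 1·-1 + -1·-5 + 1·0 = -5
  a_10 = 1·-5 + 1·-9 + -1·-1 + 1·-5 = -18
  a_11 = 1·-18 + 1·-5 + -1·-9 + 1·-1 = -15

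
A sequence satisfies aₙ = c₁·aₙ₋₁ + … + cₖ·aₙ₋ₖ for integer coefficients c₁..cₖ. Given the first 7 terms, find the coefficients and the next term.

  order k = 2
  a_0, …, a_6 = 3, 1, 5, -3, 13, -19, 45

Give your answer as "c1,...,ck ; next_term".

-1,2 ; -83

  a_2 = -1·1 + 2·3 = 5
  a_3 = -1·5 + 2·1 = -3
  a_4 = -1·-3 + 2·5 = 13
  a_5 = -1·13 + 2·-3 = -19
  a_6 = -1·-19 + 2·13 = 45
  a_7 = -1·45 + 2·-19 = -83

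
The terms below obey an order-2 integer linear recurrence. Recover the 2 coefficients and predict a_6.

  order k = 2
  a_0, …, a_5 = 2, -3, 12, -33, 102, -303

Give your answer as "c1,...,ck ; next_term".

  a_2 = -2·-3 + 3·2 = 12
  a_3 = -2·12 + 3·-3 = -33
  a_4 = -2·-33 + 3·12 = 102
  a_5 = -2·102 + 3·-33 = -303
  a_6 = -2·-303 + 3·102 = 912

-2,3 ; 912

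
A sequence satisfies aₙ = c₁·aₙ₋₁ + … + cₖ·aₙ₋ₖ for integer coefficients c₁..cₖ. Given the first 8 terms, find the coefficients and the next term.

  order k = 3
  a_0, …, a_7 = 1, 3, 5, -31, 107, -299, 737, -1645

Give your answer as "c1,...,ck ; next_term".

  a_3 = -4·5 + -4·3 + 1·1 = -31
  a_4 = -4·-31 + -4·5 + 1·3 = 107
  a_5 = -4·107 + -4·-31 + 1·5 = -299
  a_6 = -4·-299 + -4·107 + 1·-31 = 737
  a_7 = -4·737 + -4·-299 + 1·107 = -1645
  a_8 = -4·-1645 + -4·737 + 1·-299 = 3333

-4,-4,1 ; 3333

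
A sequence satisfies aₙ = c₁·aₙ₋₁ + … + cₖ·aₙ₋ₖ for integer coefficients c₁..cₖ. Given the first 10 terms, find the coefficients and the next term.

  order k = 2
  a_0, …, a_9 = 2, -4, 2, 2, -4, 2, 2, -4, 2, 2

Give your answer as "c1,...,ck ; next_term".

-1,-1 ; -4

  a_2 = -1·-4 + -1·2 = 2
  a_3 = -1·2 + -1·-4 = 2
  a_4 = -1·2 + -1·2 = -4
  a_5 = -1·-4 + -1·2 = 2
  a_6 = -1·2 + -1·-4 = 2
  a_7 = -1·2 + -1·2 = -4
  a_8 = -1·-4 + -1·2 = 2
  a_9 = -1·2 + -1·-4 = 2
  a_10 = -1·2 + -1·2 = -4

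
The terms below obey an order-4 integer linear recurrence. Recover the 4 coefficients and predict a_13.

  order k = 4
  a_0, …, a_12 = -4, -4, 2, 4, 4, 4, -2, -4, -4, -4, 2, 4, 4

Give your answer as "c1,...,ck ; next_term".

0,0,0,-1 ; 4

  a_4 = 0·4 + 0·2 + 0·-4 + -1·-4 = 4
  a_5 = 0·4 + 0·4 + 0·2 + -1·-4 = 4
  a_6 = 0·4 + 0·4 + 0·4 + -1·2 = -2
  a_7 = 0·-2 + 0·4 + 0·4 + -1·4 = -4
  a_8 = 0·-4 + 0·-2 + 0·4 + -1·4 = -4
  a_9 = 0·-4 + 0·-4 + 0·-2 + -1·4 = -4
  a_10 = 0·-4 + 0·-4 + 0·-4 + -1·-2 = 2
  a_11 = 0·2 + 0·-4 + 0·-4 + -1·-4 = 4
  a_12 = 0·4 + 0·2 + 0·-4 + -1·-4 = 4
  a_13 = 0·4 + 0·4 + 0·2 + -1·-4 = 4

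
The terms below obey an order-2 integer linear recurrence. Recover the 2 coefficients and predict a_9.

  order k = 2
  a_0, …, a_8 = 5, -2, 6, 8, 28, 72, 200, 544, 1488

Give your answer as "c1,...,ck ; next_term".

  a_2 = 2·-2 + 2·5 = 6
  a_3 = 2·6 + 2·-2 = 8
  a_4 = 2·8 + 2·6 = 28
  a_5 = 2·28 + 2·8 = 72
  a_6 = 2·72 + 2·28 = 200
  a_7 = 2·200 + 2·72 = 544
  a_8 = 2·544 + 2·200 = 1488
  a_9 = 2·1488 + 2·544 = 4064

2,2 ; 4064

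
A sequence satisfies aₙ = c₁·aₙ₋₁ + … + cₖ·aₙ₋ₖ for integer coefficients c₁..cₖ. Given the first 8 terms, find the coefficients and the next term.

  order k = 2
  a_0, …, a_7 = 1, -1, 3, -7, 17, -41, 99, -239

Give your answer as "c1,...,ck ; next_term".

-2,1 ; 577

  a_2 = -2·-1 + 1·1 = 3
  a_3 = -2·3 + 1·-1 = -7
  a_4 = -2·-7 + 1·3 = 17
  a_5 = -2·17 + 1·-7 = -41
  a_6 = -2·-41 + 1·17 = 99
  a_7 = -2·99 + 1·-41 = -239
  a_8 = -2·-239 + 1·99 = 577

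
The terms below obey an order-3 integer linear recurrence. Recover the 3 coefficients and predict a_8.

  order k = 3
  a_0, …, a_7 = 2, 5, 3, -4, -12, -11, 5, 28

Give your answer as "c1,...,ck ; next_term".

1,-1,-1 ; 34

  a_3 = 1·3 + -1·5 + -1·2 = -4
  a_4 = 1·-4 + -1·3 + -1·5 = -12
  a_5 = 1·-12 + -1·-4 + -1·3 = -11
  a_6 = 1·-11 + -1·-12 + -1·-4 = 5
  a_7 = 1·5 + -1·-11 + -1·-12 = 28
  a_8 = 1·28 + -1·5 + -1·-11 = 34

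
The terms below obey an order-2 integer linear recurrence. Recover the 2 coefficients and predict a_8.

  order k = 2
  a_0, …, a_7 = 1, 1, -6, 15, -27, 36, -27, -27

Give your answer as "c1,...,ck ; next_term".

  a_2 = -3·1 + -3·1 = -6
  a_3 = -3·-6 + -3·1 = 15
  a_4 = -3·15 + -3·-6 = -27
  a_5 = -3·-27 + -3·15 = 36
  a_6 = -3·36 + -3·-27 = -27
  a_7 = -3·-27 + -3·36 = -27
  a_8 = -3·-27 + -3·-27 = 162

-3,-3 ; 162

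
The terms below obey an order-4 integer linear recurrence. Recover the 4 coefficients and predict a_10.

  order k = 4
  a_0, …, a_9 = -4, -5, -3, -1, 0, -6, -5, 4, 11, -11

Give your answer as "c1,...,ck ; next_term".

  a_4 = 0·-1 + -1·-3 + -1·-5 + 2·-4 = 0
  a_5 = 0·0 + -1·-1 + -1·-3 + 2·-5 = -6
  a_6 = 0·-6 + -1·0 + -1·-1 + 2·-3 = -5
  a_7 = 0·-5 + -1·-6 + -1·0 + 2·-1 = 4
  a_8 = 0·4 + -1·-5 + -1·-6 + 2·0 = 11
  a_9 = 0·11 + -1·4 + -1·-5 + 2·-6 = -11
  a_10 = 0·-11 + -1·11 + -1·4 + 2·-5 = -25

0,-1,-1,2 ; -25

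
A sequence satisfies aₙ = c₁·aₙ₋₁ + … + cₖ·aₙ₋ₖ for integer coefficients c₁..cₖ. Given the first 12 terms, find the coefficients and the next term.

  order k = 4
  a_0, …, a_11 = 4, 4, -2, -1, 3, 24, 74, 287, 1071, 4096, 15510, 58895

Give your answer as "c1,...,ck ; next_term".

3,3,-1,4 ; 223403

  a_4 = 3·-1 + 3·-2 + -1·4 + 4·4 = 3
  a_5 = 3·3 + 3·-1 + -1·-2 + 4·4 = 24
  a_6 = 3·24 + 3·3 + -1·-1 + 4·-2 = 74
  a_7 = 3·74 + 3·24 + -1·3 + 4·-1 = 287
  a_8 = 3·287 + 3·74 + -1·24 + 4·3 = 1071
  a_9 = 3·1071 + 3·287 + -1·74 + 4·24 = 4096
  a_10 = 3·4096 + 3·1071 + -1·287 + 4·74 = 15510
  a_11 = 3·15510 + 3·4096 + -1·1071 + 4·287 = 58895
  a_12 = 3·58895 + 3·15510 + -1·4096 + 4·1071 = 223403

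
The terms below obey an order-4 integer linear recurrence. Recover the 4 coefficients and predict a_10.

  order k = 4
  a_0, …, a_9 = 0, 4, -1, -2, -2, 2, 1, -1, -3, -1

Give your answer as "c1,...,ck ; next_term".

1,0,0,1 ; 0

  a_4 = 1·-2 + 0·-1 + 0·4 + 1·0 = -2
  a_5 = 1·-2 + 0·-2 + 0·-1 + 1·4 = 2
  a_6 = 1·2 + 0·-2 + 0·-2 + 1·-1 = 1
  a_7 = 1·1 + 0·2 + 0·-2 + 1·-2 = -1
  a_8 = 1·-1 + 0·1 + 0·2 + 1·-2 = -3
  a_9 = 1·-3 + 0·-1 + 0·1 + 1·2 = -1
  a_10 = 1·-1 + 0·-3 + 0·-1 + 1·1 = 0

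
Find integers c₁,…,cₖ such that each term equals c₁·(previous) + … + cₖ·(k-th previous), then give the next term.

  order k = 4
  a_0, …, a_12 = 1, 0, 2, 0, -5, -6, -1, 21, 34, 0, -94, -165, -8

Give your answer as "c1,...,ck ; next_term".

0,-1,-3,-3 ; 447

  a_4 = 0·0 + -1·2 + -3·0 + -3·1 = -5
  a_5 = 0·-5 + -1·0 + -3·2 + -3·0 = -6
  a_6 = 0·-6 + -1·-5 + -3·0 + -3·2 = -1
  a_7 = 0·-1 + -1·-6 + -3·-5 + -3·0 = 21
  a_8 = 0·21 + -1·-1 + -3·-6 + -3·-5 = 34
  a_9 = 0·34 + -1·21 + -3·-1 + -3·-6 = 0
  a_10 = 0·0 + -1·34 + -3·21 + -3·-1 = -94
  a_11 = 0·-94 + -1·0 + -3·34 + -3·21 = -165
  a_12 = 0·-165 + -1·-94 + -3·0 + -3·34 = -8
  a_13 = 0·-8 + -1·-165 + -3·-94 + -3·0 = 447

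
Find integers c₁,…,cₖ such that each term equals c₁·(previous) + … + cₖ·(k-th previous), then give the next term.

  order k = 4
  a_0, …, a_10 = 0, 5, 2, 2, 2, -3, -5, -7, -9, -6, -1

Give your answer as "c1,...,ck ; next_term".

1,0,0,-1 ; 6

  a_4 = 1·2 + 0·2 + 0·5 + -1·0 = 2
  a_5 = 1·2 + 0·2 + 0·2 + -1·5 = -3
  a_6 = 1·-3 + 0·2 + 0·2 + -1·2 = -5
  a_7 = 1·-5 + 0·-3 + 0·2 + -1·2 = -7
  a_8 = 1·-7 + 0·-5 + 0·-3 + -1·2 = -9
  a_9 = 1·-9 + 0·-7 + 0·-5 + -1·-3 = -6
  a_10 = 1·-6 + 0·-9 + 0·-7 + -1·-5 = -1
  a_11 = 1·-1 + 0·-6 + 0·-9 + -1·-7 = 6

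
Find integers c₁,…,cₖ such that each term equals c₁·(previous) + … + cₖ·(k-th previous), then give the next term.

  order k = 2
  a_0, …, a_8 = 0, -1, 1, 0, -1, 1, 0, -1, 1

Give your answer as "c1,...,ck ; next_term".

  a_2 = -1·-1 + -1·0 = 1
  a_3 = -1·1 + -1·-1 = 0
  a_4 = -1·0 + -1·1 = -1
  a_5 = -1·-1 + -1·0 = 1
  a_6 = -1·1 + -1·-1 = 0
  a_7 = -1·0 + -1·1 = -1
  a_8 = -1·-1 + -1·0 = 1
  a_9 = -1·1 + -1·-1 = 0

-1,-1 ; 0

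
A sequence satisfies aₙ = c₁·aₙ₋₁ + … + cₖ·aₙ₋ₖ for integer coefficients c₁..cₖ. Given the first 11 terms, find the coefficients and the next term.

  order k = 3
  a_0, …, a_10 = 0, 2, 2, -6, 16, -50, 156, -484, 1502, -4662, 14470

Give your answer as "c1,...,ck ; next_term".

  a_3 = -3·2 + 0·2 + -1·0 = -6
  a_4 = -3·-6 + 0·2 + -1·2 = 16
  a_5 = -3·16 + 0·-6 + -1·2 = -50
  a_6 = -3·-50 + 0·16 + -1·-6 = 156
  a_7 = -3·156 + 0·-50 + -1·16 = -484
  a_8 = -3·-484 + 0·156 + -1·-50 = 1502
  a_9 = -3·1502 + 0·-484 + -1·156 = -4662
  a_10 = -3·-4662 + 0·1502 + -1·-484 = 14470
  a_11 = -3·14470 + 0·-4662 + -1·1502 = -44912

-3,0,-1 ; -44912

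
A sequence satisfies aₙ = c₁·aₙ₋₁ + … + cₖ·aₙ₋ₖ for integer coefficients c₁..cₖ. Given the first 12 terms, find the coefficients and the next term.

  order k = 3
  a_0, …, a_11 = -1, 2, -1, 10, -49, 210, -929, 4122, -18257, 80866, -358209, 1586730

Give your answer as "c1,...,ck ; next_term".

  a_3 = -4·-1 + 1·2 + -4·-1 = 10
  a_4 = -4·10 + 1·-1 + -4·2 = -49
  a_5 = -4·-49 + 1·10 + -4·-1 = 210
  a_6 = -4·210 + 1·-49 + -4·10 = -929
  a_7 = -4·-929 + 1·210 + -4·-49 = 4122
  a_8 = -4·4122 + 1·-929 + -4·210 = -18257
  a_9 = -4·-18257 + 1·4122 + -4·-929 = 80866
  a_10 = -4·80866 + 1·-18257 + -4·4122 = -358209
  a_11 = -4·-358209 + 1·80866 + -4·-18257 = 1586730
  a_12 = -4·1586730 + 1·-358209 + -4·80866 = -7028593

-4,1,-4 ; -7028593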